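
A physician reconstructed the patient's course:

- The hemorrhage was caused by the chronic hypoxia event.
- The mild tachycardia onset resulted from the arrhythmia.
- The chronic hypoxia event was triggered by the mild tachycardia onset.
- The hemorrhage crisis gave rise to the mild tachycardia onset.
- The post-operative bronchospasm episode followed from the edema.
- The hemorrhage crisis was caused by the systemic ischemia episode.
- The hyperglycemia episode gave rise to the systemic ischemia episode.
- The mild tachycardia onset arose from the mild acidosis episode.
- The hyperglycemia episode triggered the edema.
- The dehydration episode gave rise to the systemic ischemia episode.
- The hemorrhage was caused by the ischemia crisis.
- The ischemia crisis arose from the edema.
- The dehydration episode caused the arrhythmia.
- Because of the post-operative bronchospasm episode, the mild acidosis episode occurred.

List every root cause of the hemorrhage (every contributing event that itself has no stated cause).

the dehydration episode, the hyperglycemia episode

Tracing upstream from the hemorrhage: the hemorrhage ← the ischemia crisis ← the edema ← the hyperglycemia episode.
A separate upstream branch: the hemorrhage ← the chronic hypoxia event ← the mild tachycardia onset ← the arrhythmia ← the dehydration episode.
Each of those chain origins has no stated cause.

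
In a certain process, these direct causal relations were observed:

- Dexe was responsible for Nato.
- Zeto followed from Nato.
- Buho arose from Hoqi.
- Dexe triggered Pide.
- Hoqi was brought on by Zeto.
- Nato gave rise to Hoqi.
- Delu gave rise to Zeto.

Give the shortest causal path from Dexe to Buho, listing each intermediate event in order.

Dexe → Nato → Hoqi → Buho

Dexe → Nato
Nato → Hoqi
Hoqi → Buho
Length: 3 steps.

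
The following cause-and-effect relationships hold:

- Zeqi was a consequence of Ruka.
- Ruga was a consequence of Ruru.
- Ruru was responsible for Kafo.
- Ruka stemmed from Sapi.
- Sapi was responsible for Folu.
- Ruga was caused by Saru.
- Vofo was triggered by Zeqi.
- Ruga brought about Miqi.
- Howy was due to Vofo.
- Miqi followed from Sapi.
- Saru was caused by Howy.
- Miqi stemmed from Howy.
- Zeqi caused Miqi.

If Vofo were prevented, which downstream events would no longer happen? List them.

Downstream of Vofo: Howy, Saru, Ruga, Miqi.
Of those, still caused via another path: Ruga, Miqi.
The remainder have no surviving cause.

Howy, Saru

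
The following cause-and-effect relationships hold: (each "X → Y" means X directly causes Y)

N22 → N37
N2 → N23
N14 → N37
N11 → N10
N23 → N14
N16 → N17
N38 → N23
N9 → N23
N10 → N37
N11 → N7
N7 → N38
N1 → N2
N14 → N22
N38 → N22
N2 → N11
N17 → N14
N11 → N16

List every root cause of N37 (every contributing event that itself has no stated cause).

Tracing upstream from N37: N37 ← N10 ← N11 ← N2 ← N1.
A separate upstream branch: N37 ← N14 ← N23 ← N9.
Each of those chain origins has no stated cause.

N1, N9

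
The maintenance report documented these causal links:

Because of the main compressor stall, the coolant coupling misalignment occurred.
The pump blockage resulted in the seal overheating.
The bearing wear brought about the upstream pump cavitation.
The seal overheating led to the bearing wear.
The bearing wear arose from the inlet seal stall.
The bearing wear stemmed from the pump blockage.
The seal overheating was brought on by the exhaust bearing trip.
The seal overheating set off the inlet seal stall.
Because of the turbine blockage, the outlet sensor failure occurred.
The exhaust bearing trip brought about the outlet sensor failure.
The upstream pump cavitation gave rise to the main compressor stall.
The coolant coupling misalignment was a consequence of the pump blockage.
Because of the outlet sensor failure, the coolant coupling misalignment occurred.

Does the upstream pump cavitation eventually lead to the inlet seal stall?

The upstream pump cavitation leads to the main compressor stall, the coolant coupling misalignment; the inlet seal stall is not among them.

No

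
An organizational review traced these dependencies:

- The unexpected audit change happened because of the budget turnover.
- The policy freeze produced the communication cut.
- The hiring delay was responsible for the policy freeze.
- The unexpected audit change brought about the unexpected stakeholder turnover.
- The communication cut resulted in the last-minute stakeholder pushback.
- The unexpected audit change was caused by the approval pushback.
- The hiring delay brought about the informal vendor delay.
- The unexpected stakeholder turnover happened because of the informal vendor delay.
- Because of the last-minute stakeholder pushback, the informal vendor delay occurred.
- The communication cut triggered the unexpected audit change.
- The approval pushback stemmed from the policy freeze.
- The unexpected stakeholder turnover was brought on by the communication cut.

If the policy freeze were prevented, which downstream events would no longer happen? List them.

Downstream of the policy freeze: the approval pushback, the communication cut, the last-minute stakeholder pushback, the unexpected audit change, the informal vendor delay, the unexpected stakeholder turnover.
Of those, still caused via another path: the unexpected audit change, the informal vendor delay, the unexpected stakeholder turnover.
The remainder have no surviving cause.

the approval pushback, the communication cut, the last-minute stakeholder pushback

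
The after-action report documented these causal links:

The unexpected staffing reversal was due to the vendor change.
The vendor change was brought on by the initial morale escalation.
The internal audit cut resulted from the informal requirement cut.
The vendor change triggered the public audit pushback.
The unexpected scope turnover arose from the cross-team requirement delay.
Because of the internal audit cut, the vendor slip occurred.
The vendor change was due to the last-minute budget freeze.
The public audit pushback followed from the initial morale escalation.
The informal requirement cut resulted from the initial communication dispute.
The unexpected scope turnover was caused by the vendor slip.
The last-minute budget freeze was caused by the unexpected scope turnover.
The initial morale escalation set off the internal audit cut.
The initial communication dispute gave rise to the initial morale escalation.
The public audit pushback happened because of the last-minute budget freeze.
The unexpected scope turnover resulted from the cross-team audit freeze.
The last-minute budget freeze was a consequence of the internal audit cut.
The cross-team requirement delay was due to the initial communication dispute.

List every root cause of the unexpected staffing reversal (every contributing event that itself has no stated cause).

Tracing upstream from the unexpected staffing reversal: the unexpected staffing reversal ← the vendor change ← the initial morale escalation ← the initial communication dispute.
A separate upstream branch: the unexpected staffing reversal ← the vendor change ← the last-minute budget freeze ← the unexpected scope turnover ← the cross-team audit freeze.
Each of those chain origins has no stated cause.

the cross-team audit freeze, the initial communication dispute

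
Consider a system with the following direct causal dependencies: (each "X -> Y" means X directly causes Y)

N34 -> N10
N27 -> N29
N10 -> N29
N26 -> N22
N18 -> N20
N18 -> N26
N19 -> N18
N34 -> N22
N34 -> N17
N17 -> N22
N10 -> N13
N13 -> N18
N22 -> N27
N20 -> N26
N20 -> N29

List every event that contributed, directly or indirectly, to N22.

Immediate causes of N22: N34, N17, N26.
Further upstream: N10, N13, N18, N20, N19.

N10, N13, N17, N18, N19, N20, N26, N34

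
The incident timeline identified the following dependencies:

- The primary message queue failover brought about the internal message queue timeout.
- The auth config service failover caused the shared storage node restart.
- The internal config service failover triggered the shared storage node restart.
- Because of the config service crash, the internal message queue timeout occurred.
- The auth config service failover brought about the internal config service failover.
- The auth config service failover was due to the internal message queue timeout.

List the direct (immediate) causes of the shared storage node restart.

Upstream contributors include the primary message queue failover, the internal message queue timeout, the config service crash, but only the auth config service failover, the internal config service failover feed directly into the shared storage node restart.

the auth config service failover, the internal config service failover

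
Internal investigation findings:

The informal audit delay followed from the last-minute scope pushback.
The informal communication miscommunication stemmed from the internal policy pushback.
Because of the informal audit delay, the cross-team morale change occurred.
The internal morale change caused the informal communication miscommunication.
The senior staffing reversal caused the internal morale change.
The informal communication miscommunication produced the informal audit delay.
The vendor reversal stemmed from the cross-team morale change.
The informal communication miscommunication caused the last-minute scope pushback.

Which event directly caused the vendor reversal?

the cross-team morale change

Upstream contributors include the senior staffing reversal, the internal morale change, the informal communication miscommunication, the last-minute scope pushback, the informal audit delay, the internal policy pushback, but only the cross-team morale change feeds directly into the vendor reversal.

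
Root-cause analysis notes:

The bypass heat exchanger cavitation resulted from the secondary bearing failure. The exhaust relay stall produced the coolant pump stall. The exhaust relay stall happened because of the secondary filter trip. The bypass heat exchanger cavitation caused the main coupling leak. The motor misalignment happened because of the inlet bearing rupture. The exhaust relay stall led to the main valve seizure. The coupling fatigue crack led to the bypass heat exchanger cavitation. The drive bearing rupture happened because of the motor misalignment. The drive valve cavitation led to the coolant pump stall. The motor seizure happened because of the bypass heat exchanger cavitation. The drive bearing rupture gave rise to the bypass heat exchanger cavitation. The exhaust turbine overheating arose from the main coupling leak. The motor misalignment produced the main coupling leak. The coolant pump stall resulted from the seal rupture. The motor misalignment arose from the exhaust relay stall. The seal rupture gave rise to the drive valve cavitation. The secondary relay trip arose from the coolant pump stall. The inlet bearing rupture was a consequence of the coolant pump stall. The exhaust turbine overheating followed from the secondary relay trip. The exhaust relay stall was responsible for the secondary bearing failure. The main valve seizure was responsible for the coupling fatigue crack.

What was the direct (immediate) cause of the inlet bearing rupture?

Upstream contributors include the secondary filter trip, the seal rupture, the exhaust relay stall, the drive valve cavitation, but only the coolant pump stall feeds directly into the inlet bearing rupture.

the coolant pump stall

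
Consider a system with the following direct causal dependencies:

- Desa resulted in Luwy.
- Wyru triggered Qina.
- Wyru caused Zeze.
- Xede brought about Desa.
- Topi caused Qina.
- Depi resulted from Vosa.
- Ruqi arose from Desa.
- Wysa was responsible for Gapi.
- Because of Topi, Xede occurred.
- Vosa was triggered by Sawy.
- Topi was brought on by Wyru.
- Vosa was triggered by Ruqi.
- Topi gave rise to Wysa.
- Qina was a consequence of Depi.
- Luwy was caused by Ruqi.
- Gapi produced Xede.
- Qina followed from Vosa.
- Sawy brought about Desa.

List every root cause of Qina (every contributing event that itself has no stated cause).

Sawy, Wyru

Tracing upstream from Qina: Qina ← Wyru.
A separate upstream branch: Qina ← Vosa ← Sawy.
Each of those chain origins has no stated cause.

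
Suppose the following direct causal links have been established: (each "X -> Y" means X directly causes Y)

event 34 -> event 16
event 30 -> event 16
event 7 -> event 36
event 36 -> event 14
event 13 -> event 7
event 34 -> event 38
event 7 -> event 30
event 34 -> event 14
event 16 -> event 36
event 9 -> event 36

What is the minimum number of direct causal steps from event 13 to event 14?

Shortest chain: event 13 → event 7 → event 36 → event 14.

3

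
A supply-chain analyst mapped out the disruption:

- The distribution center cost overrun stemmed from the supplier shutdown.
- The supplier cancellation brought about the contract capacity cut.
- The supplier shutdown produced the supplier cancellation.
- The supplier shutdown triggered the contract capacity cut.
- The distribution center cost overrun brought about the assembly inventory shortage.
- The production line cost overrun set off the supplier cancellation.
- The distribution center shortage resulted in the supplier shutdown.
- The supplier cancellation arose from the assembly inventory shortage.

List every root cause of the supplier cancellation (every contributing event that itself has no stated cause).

the distribution center shortage, the production line cost overrun

Tracing upstream from the supplier cancellation: the supplier cancellation ← the supplier shutdown ← the distribution center shortage.
A separate upstream branch: the supplier cancellation ← the production line cost overrun.
Each of those chain origins has no stated cause.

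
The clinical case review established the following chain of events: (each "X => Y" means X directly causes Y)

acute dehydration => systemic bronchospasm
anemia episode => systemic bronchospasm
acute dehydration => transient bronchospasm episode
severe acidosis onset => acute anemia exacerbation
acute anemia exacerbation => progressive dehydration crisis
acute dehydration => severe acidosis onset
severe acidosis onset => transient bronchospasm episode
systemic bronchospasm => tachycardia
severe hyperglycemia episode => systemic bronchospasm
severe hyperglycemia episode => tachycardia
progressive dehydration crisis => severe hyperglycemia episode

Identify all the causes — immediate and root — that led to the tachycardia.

the acute anemia exacerbation, the acute dehydration, the anemia episode, the progressive dehydration crisis, the severe acidosis onset, the severe hyperglycemia episode, the systemic bronchospasm

Immediate causes of the tachycardia: the severe hyperglycemia episode, the systemic bronchospasm.
Further upstream: the acute dehydration, the severe acidosis onset, the acute anemia exacerbation, the progressive dehydration crisis, the anemia episode.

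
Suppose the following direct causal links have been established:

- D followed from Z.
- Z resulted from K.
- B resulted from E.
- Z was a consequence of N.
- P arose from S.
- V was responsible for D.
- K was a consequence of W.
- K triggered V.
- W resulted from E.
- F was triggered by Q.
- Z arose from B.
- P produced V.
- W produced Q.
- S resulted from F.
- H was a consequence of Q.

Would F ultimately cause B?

No

F leads to S, P, V, D; B is not among them.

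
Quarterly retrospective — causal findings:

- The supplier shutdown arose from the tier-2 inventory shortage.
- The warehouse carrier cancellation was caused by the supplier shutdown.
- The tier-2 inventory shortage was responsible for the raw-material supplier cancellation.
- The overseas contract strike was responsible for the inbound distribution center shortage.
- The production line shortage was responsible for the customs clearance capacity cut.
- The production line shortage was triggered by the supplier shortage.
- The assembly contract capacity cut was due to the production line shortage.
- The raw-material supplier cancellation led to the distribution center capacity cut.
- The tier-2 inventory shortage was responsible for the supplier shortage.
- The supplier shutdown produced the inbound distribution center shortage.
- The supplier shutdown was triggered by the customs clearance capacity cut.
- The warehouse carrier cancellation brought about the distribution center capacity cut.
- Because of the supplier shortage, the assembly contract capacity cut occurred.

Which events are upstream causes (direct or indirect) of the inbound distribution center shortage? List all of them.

the customs clearance capacity cut, the overseas contract strike, the production line shortage, the supplier shortage, the supplier shutdown, the tier-2 inventory shortage

Immediate causes of the inbound distribution center shortage: the supplier shutdown, the overseas contract strike.
Further upstream: the tier-2 inventory shortage, the supplier shortage, the production line shortage, the customs clearance capacity cut.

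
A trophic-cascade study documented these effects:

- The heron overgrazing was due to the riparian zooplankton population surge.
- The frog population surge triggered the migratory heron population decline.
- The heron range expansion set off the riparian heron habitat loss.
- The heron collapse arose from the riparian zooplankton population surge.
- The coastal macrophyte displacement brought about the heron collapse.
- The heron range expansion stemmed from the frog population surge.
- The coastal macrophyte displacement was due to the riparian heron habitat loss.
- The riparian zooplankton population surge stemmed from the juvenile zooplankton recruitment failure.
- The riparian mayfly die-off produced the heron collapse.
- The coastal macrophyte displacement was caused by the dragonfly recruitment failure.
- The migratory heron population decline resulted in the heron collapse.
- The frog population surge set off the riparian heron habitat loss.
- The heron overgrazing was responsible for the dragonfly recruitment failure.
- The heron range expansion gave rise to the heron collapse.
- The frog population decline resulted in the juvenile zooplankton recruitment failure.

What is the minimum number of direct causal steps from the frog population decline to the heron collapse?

Shortest chain: the frog population decline → the juvenile zooplankton recruitment failure → the riparian zooplankton population surge → the heron collapse.

3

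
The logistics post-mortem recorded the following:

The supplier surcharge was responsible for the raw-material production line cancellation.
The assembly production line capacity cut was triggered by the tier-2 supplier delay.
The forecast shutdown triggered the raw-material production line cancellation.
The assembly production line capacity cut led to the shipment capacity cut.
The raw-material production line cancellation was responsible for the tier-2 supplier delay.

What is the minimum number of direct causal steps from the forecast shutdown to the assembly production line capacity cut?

Shortest chain: the forecast shutdown → the raw-material production line cancellation → the tier-2 supplier delay → the assembly production line capacity cut.

3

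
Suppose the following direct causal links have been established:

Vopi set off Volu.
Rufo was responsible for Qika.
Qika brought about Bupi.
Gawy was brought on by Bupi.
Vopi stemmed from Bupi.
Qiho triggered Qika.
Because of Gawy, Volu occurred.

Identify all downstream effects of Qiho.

Direct effects: Qika.
2 steps out: Bupi.
3 steps out: Vopi, Gawy.
4 steps out: Volu.
Not reachable from it: Rufo.

Bupi, Gawy, Qika, Volu, Vopi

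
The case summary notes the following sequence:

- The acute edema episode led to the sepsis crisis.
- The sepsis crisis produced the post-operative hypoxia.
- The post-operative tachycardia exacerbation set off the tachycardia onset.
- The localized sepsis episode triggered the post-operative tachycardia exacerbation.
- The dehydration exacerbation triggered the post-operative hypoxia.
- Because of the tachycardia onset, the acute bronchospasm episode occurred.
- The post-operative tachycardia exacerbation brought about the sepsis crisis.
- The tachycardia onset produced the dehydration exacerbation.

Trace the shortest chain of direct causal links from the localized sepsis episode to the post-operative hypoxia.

the localized sepsis episode → the post-operative tachycardia exacerbation
the post-operative tachycardia exacerbation → the sepsis crisis
the sepsis crisis → the post-operative hypoxia
Length: 3 steps.

the localized sepsis episode → the post-operative tachycardia exacerbation → the sepsis crisis → the post-operative hypoxia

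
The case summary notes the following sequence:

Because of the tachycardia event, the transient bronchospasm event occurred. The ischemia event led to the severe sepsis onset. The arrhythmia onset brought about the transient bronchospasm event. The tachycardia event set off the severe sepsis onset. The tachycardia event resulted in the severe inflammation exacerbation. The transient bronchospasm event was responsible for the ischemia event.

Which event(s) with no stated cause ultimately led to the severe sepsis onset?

the arrhythmia onset, the tachycardia event

Tracing upstream from the severe sepsis onset: the severe sepsis onset ← the tachycardia event.
A separate upstream branch: the severe sepsis onset ← the ischemia event ← the transient bronchospasm event ← the arrhythmia onset.
Each of those chain origins has no stated cause.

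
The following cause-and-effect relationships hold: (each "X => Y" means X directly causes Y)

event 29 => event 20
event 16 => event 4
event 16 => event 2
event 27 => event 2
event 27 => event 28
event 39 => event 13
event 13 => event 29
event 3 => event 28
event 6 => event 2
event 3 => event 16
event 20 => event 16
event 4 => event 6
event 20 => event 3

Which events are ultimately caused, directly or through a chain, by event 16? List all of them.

Direct effects: event 4, event 2.
2 steps out: event 6.
Not reachable from it: event 39, event 13, event 29, event 27, event 20, event 3, event 28.

event 2, event 4, event 6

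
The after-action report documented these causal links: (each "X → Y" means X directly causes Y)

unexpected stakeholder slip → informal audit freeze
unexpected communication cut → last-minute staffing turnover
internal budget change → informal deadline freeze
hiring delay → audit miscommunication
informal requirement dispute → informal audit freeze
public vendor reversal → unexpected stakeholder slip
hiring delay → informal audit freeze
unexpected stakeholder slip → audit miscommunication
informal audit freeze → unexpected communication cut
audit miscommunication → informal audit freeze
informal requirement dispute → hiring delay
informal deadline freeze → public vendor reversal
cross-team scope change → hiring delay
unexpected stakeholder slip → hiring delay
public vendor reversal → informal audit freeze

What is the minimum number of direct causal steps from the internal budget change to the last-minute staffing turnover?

5

Shortest chain: the internal budget change → the informal deadline freeze → the public vendor reversal → the informal audit freeze → the unexpected communication cut → the last-minute staffing turnover.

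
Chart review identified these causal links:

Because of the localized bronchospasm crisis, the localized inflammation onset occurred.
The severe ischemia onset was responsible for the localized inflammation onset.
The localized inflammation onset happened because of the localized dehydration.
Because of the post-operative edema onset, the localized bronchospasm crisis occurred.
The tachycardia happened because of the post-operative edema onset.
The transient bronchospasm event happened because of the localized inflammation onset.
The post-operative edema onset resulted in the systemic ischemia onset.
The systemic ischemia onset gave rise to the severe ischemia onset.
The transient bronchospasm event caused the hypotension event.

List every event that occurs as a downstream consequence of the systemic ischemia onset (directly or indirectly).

Direct effects: the severe ischemia onset.
2 steps out: the localized inflammation onset.
3 steps out: the transient bronchospasm event.
4 steps out: the hypotension event.
Not reachable from it: the post-operative edema onset, the localized bronchospasm crisis, the tachycardia, the localized dehydration.

the hypotension event, the localized inflammation onset, the severe ischemia onset, the transient bronchospasm event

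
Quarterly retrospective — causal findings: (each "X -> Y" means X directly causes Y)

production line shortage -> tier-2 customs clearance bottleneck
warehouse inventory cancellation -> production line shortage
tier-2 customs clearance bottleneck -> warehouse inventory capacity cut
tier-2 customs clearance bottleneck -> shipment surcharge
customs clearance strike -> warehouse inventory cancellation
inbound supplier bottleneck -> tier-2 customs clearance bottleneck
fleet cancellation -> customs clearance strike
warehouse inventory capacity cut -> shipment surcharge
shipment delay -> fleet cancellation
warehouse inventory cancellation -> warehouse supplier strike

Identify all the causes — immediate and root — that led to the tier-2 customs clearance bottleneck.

the customs clearance strike, the fleet cancellation, the inbound supplier bottleneck, the production line shortage, the shipment delay, the warehouse inventory cancellation

Immediate causes of the tier-2 customs clearance bottleneck: the inbound supplier bottleneck, the production line shortage.
Further upstream: the shipment delay, the fleet cancellation, the customs clearance strike, the warehouse inventory cancellation.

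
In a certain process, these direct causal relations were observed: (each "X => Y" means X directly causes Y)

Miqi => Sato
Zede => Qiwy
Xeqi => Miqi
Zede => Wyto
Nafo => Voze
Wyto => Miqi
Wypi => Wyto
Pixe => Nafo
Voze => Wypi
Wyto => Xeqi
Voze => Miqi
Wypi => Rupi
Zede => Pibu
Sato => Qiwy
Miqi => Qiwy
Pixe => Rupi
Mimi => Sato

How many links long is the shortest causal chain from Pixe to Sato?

Shortest chain: Pixe → Nafo → Voze → Miqi → Sato.

4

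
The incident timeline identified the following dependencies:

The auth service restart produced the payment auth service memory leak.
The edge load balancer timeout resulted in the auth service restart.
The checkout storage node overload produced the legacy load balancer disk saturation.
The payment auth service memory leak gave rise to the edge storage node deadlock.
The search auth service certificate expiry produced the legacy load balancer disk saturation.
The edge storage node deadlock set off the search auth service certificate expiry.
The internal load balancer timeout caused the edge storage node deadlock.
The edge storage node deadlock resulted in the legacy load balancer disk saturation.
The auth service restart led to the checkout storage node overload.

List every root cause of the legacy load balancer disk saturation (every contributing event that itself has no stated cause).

the edge load balancer timeout, the internal load balancer timeout

Tracing upstream from the legacy load balancer disk saturation: the legacy load balancer disk saturation ← the checkout storage node overload ← the auth service restart ← the edge load balancer timeout.
A separate upstream branch: the legacy load balancer disk saturation ← the edge storage node deadlock ← the internal load balancer timeout.
Each of those chain origins has no stated cause.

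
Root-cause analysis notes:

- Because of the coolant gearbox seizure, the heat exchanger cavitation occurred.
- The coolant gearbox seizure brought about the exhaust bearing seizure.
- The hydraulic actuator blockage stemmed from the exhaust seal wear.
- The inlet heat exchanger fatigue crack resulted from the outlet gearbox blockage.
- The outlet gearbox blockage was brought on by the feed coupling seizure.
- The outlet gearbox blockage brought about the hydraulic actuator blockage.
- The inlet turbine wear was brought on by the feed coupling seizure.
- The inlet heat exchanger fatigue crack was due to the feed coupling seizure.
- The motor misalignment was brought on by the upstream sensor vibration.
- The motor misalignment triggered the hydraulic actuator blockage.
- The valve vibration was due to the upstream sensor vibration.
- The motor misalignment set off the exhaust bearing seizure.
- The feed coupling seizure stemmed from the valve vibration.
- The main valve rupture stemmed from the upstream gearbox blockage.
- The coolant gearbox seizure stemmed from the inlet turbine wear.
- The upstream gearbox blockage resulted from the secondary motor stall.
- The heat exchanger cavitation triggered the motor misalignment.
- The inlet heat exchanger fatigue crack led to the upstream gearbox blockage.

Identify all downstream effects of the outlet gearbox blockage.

the hydraulic actuator blockage, the inlet heat exchanger fatigue crack, the main valve rupture, the upstream gearbox blockage

Direct effects: the inlet heat exchanger fatigue crack, the hydraulic actuator blockage.
2 steps out: the upstream gearbox blockage.
3 steps out: the main valve rupture.
Not reachable from it: the upstream sensor vibration, the valve vibration, the feed coupling seizure, the inlet turbine wear, the secondary motor stall, the coolant gearbox seizure, the heat exchanger cavitation, the motor misalignment, the exhaust seal wear, the exhaust bearing seizure.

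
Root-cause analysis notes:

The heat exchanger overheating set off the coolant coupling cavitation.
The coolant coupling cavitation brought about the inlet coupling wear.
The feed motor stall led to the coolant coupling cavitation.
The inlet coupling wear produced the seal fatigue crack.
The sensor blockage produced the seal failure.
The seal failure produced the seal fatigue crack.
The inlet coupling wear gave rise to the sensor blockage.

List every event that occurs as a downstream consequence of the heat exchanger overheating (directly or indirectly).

the coolant coupling cavitation, the inlet coupling wear, the seal failure, the seal fatigue crack, the sensor blockage

Direct effects: the coolant coupling cavitation.
2 steps out: the inlet coupling wear.
3 steps out: the sensor blockage, the seal fatigue crack.
4 steps out: the seal failure.
Not reachable from it: the feed motor stall.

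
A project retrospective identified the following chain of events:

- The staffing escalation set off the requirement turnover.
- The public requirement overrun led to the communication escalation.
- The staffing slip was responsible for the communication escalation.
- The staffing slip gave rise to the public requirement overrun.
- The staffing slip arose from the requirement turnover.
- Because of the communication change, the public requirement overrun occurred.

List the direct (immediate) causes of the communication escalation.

the public requirement overrun, the staffing slip

Upstream contributors include the staffing escalation, the requirement turnover, the communication change, but only the public requirement overrun, the staffing slip feed directly into the communication escalation.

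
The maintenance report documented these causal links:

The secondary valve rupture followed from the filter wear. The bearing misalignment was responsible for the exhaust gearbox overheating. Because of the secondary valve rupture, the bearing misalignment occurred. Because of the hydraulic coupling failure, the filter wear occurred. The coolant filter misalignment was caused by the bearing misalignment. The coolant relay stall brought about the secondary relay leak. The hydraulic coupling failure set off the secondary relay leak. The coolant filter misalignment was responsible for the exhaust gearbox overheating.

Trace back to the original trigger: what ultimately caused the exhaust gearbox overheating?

Tracing upstream from the exhaust gearbox overheating: the exhaust gearbox overheating ← the bearing misalignment ← the secondary valve rupture ← the filter wear ← the hydraulic coupling failure.
The hydraulic coupling failure has no stated cause, so it is the root.

the hydraulic coupling failure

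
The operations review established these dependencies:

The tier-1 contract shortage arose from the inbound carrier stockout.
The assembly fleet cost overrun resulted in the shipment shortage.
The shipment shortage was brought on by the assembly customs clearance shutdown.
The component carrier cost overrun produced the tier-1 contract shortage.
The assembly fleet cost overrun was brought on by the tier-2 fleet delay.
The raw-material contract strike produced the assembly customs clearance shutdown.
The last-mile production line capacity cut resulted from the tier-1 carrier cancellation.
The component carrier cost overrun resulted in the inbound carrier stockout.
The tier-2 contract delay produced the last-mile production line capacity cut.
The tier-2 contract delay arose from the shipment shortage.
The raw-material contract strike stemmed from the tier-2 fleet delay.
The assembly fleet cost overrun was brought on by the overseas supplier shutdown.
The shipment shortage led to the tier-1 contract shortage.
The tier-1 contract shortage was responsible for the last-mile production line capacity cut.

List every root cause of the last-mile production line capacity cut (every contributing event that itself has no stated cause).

Tracing upstream from the last-mile production line capacity cut: the last-mile production line capacity cut ← the tier-2 contract delay ← the shipment shortage ← the assembly fleet cost overrun ← the overseas supplier shutdown.
A separate upstream branch: the last-mile production line capacity cut ← the tier-2 contract delay ← the shipment shortage ← the assembly fleet cost overrun ← the tier-2 fleet delay.
A separate upstream branch: the last-mile production line capacity cut ← the tier-1 carrier cancellation.
A separate upstream branch: the last-mile production line capacity cut ← the tier-1 contract shortage ← the component carrier cost overrun.
Each of those chain origins has no stated cause.

the component carrier cost overrun, the overseas supplier shutdown, the tier-1 carrier cancellation, the tier-2 fleet delay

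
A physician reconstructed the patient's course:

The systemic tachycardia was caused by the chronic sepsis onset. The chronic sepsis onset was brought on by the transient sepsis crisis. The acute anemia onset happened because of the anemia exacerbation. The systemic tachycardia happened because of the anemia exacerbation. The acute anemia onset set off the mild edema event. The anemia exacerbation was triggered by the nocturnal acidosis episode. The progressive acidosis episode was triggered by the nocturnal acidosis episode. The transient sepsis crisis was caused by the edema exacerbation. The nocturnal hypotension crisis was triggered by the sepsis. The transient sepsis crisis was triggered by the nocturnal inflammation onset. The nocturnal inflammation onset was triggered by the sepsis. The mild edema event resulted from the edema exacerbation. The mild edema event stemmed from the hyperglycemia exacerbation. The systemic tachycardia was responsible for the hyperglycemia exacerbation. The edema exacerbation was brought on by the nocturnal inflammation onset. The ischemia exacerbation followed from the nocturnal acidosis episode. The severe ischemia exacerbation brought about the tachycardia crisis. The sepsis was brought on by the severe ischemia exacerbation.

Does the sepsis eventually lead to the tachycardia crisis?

No

The sepsis leads to the nocturnal inflammation onset, the nocturnal hypotension crisis, the edema exacerbation, the transient sepsis crisis, the chronic sepsis onset, the systemic tachycardia, the hyperglycemia exacerbation, the mild edema event; the tachycardia crisis is not among them.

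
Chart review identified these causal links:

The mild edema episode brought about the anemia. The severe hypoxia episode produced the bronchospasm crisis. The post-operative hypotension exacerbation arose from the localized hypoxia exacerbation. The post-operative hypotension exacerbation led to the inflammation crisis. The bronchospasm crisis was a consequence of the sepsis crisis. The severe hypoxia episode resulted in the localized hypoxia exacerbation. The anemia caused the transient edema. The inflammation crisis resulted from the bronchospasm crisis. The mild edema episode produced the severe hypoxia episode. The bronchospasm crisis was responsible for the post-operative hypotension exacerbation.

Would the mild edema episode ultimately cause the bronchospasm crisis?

Yes

There is a causal chain: the mild edema episode → the severe hypoxia episode → the bronchospasm crisis.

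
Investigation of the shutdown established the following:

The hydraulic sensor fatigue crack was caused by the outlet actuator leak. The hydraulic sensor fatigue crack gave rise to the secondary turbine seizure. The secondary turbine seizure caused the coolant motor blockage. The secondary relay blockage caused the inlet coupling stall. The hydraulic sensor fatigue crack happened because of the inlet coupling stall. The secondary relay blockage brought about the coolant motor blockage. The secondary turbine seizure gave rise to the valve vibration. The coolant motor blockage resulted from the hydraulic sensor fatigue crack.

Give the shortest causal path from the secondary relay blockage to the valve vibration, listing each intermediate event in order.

the secondary relay blockage → the inlet coupling stall
the inlet coupling stall → the hydraulic sensor fatigue crack
the hydraulic sensor fatigue crack → the secondary turbine seizure
the secondary turbine seizure → the valve vibration
Length: 4 steps.

the secondary relay blockage → the inlet coupling stall → the hydraulic sensor fatigue crack → the secondary turbine seizure → the valve vibration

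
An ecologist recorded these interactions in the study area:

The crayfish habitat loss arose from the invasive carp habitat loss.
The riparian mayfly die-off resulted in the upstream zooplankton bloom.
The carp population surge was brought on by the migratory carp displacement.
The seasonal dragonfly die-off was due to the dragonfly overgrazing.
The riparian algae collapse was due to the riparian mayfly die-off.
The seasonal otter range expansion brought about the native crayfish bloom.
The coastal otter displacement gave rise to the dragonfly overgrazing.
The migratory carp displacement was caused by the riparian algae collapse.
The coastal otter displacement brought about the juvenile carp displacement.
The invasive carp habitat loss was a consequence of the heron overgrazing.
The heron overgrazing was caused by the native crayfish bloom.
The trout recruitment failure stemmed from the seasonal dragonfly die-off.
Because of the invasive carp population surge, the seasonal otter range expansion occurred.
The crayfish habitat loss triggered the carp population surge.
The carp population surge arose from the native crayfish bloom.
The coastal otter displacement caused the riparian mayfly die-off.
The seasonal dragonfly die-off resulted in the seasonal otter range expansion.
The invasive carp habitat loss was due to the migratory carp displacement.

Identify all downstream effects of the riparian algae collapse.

Direct effects: the migratory carp displacement.
2 steps out: the invasive carp habitat loss, the carp population surge.
3 steps out: the crayfish habitat loss.
Not reachable from it: the coastal otter displacement, the dragonfly overgrazing, the riparian mayfly die-off, the upstream zooplankton bloom, the invasive carp population surge, the seasonal dragonfly die-off, the trout recruitment failure, the seasonal otter range expansion, the native crayfish bloom, the heron overgrazing, the juvenile carp displacement.

the carp population surge, the crayfish habitat loss, the invasive carp habitat loss, the migratory carp displacement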